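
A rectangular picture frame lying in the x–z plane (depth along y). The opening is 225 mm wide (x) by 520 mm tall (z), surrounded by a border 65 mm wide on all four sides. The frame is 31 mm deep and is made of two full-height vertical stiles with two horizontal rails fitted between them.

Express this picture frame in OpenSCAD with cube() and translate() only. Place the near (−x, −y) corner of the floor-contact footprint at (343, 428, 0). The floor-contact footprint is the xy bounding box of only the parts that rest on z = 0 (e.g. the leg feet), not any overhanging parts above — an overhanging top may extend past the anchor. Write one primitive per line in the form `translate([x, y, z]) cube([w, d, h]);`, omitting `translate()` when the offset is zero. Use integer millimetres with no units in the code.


translate([343, 428, 0]) cube([65, 31, 650]);
translate([633, 428, 0]) cube([65, 31, 650]);
translate([408, 428, 0]) cube([225, 31, 65]);
translate([408, 428, 585]) cube([225, 31, 65]);


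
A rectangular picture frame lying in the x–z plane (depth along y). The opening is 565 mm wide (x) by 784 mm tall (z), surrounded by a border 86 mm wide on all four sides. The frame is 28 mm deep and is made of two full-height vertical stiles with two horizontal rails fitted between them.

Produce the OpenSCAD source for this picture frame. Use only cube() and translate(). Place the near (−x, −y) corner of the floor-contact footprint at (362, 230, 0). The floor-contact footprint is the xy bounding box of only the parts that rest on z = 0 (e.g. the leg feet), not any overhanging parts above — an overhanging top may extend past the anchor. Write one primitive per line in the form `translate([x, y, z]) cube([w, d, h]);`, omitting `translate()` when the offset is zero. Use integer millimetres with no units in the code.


translate([362, 230, 0]) cube([86, 28, 956]);
translate([1013, 230, 0]) cube([86, 28, 956]);
translate([448, 230, 0]) cube([565, 28, 86]);
translate([448, 230, 870]) cube([565, 28, 86]);


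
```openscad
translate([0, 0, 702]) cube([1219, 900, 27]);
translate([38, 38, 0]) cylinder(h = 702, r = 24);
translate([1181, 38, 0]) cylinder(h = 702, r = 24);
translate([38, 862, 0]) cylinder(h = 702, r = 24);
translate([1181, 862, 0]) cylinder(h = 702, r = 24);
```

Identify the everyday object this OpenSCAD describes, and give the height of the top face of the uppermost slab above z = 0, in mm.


A table. The table height is 729 mm.

A 1219×900×27 slab sits at z = 702 on four Ø48 mm round legs — a table. The top surface is at 702 + 27 = 729 mm.


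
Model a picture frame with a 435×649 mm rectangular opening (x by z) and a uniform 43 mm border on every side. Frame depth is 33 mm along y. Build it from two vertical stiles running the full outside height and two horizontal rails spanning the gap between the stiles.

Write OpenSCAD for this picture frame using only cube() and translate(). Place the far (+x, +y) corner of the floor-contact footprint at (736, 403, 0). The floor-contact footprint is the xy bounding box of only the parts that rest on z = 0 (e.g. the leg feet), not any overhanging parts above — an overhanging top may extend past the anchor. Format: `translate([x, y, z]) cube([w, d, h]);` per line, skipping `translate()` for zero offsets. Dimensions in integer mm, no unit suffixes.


translate([215, 370, 0]) cube([43, 33, 735]);
translate([693, 370, 0]) cube([43, 33, 735]);
translate([258, 370, 0]) cube([435, 33, 43]);
translate([258, 370, 692]) cube([435, 33, 43]);


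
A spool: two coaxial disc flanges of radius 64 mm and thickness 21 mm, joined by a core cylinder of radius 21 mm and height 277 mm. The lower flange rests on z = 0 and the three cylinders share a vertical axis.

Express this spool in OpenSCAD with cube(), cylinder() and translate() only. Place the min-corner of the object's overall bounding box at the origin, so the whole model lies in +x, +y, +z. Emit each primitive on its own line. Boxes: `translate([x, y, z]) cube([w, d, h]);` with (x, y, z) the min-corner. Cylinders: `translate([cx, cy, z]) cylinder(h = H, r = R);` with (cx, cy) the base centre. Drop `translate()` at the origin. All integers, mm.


translate([64, 64, 0]) cylinder(h = 21, r = 64);
translate([64, 64, 21]) cylinder(h = 277, r = 21);
translate([64, 64, 298]) cylinder(h = 21, r = 64);


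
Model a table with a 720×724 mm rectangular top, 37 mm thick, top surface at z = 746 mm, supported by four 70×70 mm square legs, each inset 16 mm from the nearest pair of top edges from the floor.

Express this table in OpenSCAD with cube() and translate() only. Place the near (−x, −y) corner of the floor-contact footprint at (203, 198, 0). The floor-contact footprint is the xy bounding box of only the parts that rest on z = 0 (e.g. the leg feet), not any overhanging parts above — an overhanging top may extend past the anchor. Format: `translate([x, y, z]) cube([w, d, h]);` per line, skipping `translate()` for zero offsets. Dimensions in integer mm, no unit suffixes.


translate([187, 182, 709]) cube([720, 724, 37]);
translate([203, 198, 0]) cube([70, 70, 709]);
translate([821, 198, 0]) cube([70, 70, 709]);
translate([203, 820, 0]) cube([70, 70, 709]);
translate([821, 820, 0]) cube([70, 70, 709]);


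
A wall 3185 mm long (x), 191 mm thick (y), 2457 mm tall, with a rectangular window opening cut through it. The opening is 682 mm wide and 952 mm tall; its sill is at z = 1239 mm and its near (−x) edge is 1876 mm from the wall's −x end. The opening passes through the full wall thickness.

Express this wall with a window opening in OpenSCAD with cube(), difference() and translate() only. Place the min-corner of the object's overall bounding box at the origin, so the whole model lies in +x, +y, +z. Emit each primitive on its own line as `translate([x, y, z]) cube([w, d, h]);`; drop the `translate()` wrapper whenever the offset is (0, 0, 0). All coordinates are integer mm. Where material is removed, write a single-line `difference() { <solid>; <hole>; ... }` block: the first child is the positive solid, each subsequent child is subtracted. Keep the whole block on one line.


difference() { cube([3185, 191, 2457]); translate([1876, 0, 1239]) cube([682, 191, 952]); }


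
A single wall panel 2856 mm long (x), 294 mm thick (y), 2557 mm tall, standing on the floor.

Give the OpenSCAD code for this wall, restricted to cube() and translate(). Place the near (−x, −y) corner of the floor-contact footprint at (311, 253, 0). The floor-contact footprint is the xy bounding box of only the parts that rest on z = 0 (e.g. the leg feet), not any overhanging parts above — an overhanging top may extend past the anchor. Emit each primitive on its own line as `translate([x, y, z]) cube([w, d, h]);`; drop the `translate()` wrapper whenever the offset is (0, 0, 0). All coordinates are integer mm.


translate([311, 253, 0]) cube([2856, 294, 2557]);


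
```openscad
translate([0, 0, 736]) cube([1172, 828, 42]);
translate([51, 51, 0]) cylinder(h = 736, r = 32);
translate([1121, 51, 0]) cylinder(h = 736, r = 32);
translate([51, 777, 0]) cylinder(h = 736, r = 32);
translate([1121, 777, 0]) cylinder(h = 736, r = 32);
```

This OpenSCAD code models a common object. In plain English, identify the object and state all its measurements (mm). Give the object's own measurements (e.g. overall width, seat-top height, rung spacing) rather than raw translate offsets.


A table: top 1172 mm (x) × 828 mm (y), 42 mm thick, upper face at z = 778 mm, on four round legs of 64 mm diameter, each leg's bounding box inset 19 mm from the nearest pair of top edges from z = 0 to the bottom of the top.


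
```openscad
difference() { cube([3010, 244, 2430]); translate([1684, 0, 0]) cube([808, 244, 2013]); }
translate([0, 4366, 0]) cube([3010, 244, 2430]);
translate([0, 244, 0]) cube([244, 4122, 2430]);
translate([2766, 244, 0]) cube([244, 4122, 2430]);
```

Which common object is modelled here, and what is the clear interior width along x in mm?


A single room. The interior width is 2522 mm.

Four walls enclosing a rectangle with a door in the front wall — a room. Outside width 3010 minus two 244 mm walls gives 2522 mm.


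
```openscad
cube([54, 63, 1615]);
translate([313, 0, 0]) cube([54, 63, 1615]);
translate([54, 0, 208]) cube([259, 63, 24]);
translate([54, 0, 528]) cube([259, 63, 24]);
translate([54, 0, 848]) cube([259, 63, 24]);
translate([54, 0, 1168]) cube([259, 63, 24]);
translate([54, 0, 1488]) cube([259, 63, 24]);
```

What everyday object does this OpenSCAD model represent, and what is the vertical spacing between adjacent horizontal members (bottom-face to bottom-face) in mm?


A ladder. The rung spacing is 320 mm.

Two tall 54×63 posts with 5 short bars between them — a ladder. Adjacent rungs sit at z = 208 and z = 528, so the spacing is 528 − 208 = 320 mm.


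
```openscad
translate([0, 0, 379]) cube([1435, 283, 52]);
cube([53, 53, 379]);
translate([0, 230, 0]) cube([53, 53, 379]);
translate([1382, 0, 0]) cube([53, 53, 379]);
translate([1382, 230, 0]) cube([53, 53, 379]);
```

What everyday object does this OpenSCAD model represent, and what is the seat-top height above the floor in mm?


A bench. The seat-top height is 431 mm.

A long slab on four corner posts — a bench. The slab sits at z = 379 with thickness 52, so the top is 379 + 52 = 431 mm.


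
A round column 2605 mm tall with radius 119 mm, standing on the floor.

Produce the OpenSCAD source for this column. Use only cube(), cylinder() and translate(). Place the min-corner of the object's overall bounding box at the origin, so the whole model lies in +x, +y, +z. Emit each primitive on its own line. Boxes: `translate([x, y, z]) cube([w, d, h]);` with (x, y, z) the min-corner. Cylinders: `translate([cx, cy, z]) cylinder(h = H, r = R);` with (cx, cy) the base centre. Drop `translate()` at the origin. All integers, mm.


translate([119, 119, 0]) cylinder(h = 2605, r = 119);


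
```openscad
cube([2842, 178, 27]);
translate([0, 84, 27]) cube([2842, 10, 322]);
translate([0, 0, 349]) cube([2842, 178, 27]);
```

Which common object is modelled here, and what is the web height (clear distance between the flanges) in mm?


An I-beam. The web height is 322 mm.

Two wide flanges with a thin centred web — an I-beam. Overall 376 mm minus two 27 mm flanges gives a web of 376 − 2·27 = 322 mm.


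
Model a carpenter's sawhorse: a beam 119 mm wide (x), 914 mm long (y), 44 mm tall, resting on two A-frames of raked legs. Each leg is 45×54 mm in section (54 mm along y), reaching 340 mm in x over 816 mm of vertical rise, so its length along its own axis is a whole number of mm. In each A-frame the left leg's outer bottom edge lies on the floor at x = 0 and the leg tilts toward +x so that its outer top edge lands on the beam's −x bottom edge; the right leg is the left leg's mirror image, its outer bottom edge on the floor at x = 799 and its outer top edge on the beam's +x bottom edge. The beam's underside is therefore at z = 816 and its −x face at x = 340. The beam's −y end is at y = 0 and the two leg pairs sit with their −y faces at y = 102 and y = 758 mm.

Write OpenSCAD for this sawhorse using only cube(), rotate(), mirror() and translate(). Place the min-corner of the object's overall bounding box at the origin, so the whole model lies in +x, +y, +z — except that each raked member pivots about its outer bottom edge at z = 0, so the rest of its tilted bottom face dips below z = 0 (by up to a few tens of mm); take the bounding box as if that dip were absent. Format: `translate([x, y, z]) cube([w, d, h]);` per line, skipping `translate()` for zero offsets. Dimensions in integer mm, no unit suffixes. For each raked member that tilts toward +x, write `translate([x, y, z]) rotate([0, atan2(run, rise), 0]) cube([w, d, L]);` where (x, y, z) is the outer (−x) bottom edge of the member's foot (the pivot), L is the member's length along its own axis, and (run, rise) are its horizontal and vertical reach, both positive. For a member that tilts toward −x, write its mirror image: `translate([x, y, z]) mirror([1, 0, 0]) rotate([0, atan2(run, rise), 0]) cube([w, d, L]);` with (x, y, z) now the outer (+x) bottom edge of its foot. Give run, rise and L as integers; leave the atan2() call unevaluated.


// leg length = √(340² + 816²) = 884
// right-leg outer foot x = 2·340 + 119 = 799
// beam min-corner = (340, 0, 816)
translate([340, 0, 816]) cube([119, 914, 44]);
translate([0, 102, 0]) rotate([0, atan2(340, 816), 0]) cube([45, 54, 884]);
translate([799, 102, 0]) mirror([1, 0, 0]) rotate([0, atan2(340, 816), 0]) cube([45, 54, 884]);
translate([0, 758, 0]) rotate([0, atan2(340, 816), 0]) cube([45, 54, 884]);
translate([799, 758, 0]) mirror([1, 0, 0]) rotate([0, atan2(340, 816), 0]) cube([45, 54, 884]);


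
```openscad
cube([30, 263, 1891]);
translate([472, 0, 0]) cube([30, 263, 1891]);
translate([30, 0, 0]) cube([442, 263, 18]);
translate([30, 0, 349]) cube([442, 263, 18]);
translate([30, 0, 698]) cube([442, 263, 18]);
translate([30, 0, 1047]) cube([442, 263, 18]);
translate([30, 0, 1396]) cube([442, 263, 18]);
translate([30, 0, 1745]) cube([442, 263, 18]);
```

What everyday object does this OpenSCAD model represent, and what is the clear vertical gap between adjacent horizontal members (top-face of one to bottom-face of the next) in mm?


A bookshelf. The clear shelf gap is 331 mm.

Two tall side panels with 6 horizontal boards between them — a bookshelf. The first two shelf undersides are at z = 0 and z = 349; with shelf thickness 18, the clear gap is 349 − 0 − 18 = 331 mm.


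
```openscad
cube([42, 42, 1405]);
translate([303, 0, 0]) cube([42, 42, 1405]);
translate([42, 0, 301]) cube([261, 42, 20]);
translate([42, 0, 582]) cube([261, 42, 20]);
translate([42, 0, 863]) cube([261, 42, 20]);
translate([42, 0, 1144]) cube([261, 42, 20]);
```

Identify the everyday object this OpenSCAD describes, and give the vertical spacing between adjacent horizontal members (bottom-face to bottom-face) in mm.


A ladder. The rung spacing is 281 mm.

Two tall 42×42 posts with 4 short bars between them — a ladder. Adjacent rungs sit at z = 301 and z = 582, so the spacing is 582 − 301 = 281 mm.


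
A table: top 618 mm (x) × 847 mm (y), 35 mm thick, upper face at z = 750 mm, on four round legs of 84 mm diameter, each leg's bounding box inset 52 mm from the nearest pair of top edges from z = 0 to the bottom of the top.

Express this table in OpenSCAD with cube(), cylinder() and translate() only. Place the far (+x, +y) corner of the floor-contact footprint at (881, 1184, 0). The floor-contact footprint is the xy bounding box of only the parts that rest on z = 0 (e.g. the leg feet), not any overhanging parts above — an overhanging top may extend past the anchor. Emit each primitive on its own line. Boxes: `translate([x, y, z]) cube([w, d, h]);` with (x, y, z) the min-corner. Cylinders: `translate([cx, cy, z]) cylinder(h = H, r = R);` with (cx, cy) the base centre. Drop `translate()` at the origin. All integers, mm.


translate([315, 389, 715]) cube([618, 847, 35]);
translate([409, 483, 0]) cylinder(h = 715, r = 42);
translate([839, 483, 0]) cylinder(h = 715, r = 42);
translate([409, 1142, 0]) cylinder(h = 715, r = 42);
translate([839, 1142, 0]) cylinder(h = 715, r = 42);


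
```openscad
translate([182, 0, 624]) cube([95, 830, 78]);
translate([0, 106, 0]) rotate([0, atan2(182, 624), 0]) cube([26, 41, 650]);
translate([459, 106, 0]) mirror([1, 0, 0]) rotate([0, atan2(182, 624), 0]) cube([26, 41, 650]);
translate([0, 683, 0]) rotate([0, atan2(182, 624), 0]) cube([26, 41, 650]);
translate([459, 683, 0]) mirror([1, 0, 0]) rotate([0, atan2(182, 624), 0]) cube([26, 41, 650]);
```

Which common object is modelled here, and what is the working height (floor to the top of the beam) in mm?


A sawhorse. The overall height is 702 mm.

A beam across two mirrored pairs of raked legs — a sawhorse. The beam's underside is at z = 624 (matching the legs' vertical rise in atan2(182, 624)) and the beam is 78 mm tall, so its top is at 624 + 78 = 702 mm. The raked legs top out at the beam's underside, so that is the highest point.


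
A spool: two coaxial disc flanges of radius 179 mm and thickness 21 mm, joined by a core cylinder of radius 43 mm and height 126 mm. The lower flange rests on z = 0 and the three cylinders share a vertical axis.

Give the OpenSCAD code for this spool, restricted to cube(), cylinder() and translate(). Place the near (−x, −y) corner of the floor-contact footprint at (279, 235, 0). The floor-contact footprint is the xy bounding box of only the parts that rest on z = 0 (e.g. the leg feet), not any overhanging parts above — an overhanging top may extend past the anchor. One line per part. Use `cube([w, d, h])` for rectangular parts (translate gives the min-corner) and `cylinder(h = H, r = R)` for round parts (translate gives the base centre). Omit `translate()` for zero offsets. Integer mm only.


translate([458, 414, 0]) cylinder(h = 21, r = 179);
translate([458, 414, 21]) cylinder(h = 126, r = 43);
translate([458, 414, 147]) cylinder(h = 21, r = 179);


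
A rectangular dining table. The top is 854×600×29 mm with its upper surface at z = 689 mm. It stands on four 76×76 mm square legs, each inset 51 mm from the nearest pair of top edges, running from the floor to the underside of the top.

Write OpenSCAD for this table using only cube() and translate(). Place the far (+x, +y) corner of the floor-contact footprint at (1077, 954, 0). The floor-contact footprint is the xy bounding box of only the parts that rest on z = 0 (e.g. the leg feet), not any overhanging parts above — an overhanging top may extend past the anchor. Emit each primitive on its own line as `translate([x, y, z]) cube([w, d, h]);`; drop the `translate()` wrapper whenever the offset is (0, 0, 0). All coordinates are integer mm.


translate([274, 405, 660]) cube([854, 600, 29]);
translate([325, 456, 0]) cube([76, 76, 660]);
translate([1001, 456, 0]) cube([76, 76, 660]);
translate([325, 878, 0]) cube([76, 76, 660]);
translate([1001, 878, 0]) cube([76, 76, 660]);


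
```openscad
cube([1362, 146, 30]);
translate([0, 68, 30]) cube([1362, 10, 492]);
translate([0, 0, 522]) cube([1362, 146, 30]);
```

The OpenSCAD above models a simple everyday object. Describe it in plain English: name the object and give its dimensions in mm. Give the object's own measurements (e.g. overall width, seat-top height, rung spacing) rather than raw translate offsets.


An I-beam lying along x, 1362 mm long. Overall section height 552 mm. Two flanges 146 mm wide (y) and 30 mm thick, one on the floor and one at the top; a web 10 mm thick runs between them, centred on the flange width.


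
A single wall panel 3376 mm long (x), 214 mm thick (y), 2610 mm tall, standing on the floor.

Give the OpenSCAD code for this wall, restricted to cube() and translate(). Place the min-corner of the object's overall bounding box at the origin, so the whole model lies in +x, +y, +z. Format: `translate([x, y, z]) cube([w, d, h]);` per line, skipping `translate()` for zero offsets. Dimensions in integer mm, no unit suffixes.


cube([3376, 214, 2610]);


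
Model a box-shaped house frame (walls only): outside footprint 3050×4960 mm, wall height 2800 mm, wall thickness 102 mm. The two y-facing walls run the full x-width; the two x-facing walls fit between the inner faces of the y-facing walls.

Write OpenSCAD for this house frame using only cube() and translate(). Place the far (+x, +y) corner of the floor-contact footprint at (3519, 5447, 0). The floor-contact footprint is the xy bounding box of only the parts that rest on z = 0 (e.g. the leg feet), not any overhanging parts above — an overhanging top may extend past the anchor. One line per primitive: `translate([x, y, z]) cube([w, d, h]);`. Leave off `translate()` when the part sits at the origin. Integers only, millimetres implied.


translate([469, 487, 0]) cube([3050, 102, 2800]);
translate([469, 5345, 0]) cube([3050, 102, 2800]);
translate([469, 589, 0]) cube([102, 4756, 2800]);
translate([3417, 589, 0]) cube([102, 4756, 2800]);


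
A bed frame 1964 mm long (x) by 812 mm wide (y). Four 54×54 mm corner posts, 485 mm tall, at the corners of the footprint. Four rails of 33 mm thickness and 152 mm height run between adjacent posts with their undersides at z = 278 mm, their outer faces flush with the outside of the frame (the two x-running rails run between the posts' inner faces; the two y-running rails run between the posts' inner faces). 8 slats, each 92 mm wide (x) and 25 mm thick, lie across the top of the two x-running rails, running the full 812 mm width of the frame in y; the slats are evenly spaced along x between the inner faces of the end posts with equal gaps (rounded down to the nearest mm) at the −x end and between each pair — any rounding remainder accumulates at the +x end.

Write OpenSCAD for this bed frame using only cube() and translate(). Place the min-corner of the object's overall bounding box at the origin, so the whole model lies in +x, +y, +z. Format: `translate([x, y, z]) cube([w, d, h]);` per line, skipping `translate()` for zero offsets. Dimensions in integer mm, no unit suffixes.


cube([54, 54, 485]);
translate([0, 758, 0]) cube([54, 54, 485]);
translate([1910, 0, 0]) cube([54, 54, 485]);
translate([1910, 758, 0]) cube([54, 54, 485]);
translate([54, 0, 278]) cube([1856, 33, 152]);
translate([54, 779, 278]) cube([1856, 33, 152]);
translate([0, 54, 278]) cube([33, 704, 152]);
translate([1931, 54, 278]) cube([33, 704, 152]);
translate([178, 0, 430]) cube([92, 812, 25]);
translate([394, 0, 430]) cube([92, 812, 25]);
translate([610, 0, 430]) cube([92, 812, 25]);
translate([826, 0, 430]) cube([92, 812, 25]);
translate([1042, 0, 430]) cube([92, 812, 25]);
translate([1258, 0, 430]) cube([92, 812, 25]);
translate([1474, 0, 430]) cube([92, 812, 25]);
translate([1690, 0, 430]) cube([92, 812, 25]);


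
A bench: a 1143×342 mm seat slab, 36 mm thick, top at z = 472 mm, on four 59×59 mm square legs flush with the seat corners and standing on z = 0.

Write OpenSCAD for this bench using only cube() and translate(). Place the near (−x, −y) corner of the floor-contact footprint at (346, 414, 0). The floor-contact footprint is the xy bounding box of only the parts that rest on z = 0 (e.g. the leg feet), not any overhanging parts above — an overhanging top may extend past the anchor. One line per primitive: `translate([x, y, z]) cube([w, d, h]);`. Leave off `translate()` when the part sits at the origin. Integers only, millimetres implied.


translate([346, 414, 436]) cube([1143, 342, 36]);
translate([346, 414, 0]) cube([59, 59, 436]);
translate([346, 697, 0]) cube([59, 59, 436]);
translate([1430, 414, 0]) cube([59, 59, 436]);
translate([1430, 697, 0]) cube([59, 59, 436]);


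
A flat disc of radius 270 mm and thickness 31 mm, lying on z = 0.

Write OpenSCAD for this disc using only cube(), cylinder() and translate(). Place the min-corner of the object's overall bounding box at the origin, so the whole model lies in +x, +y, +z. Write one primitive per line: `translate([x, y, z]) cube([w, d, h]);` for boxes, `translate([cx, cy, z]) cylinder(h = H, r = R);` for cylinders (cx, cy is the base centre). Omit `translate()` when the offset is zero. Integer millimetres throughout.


translate([270, 270, 0]) cylinder(h = 31, r = 270);


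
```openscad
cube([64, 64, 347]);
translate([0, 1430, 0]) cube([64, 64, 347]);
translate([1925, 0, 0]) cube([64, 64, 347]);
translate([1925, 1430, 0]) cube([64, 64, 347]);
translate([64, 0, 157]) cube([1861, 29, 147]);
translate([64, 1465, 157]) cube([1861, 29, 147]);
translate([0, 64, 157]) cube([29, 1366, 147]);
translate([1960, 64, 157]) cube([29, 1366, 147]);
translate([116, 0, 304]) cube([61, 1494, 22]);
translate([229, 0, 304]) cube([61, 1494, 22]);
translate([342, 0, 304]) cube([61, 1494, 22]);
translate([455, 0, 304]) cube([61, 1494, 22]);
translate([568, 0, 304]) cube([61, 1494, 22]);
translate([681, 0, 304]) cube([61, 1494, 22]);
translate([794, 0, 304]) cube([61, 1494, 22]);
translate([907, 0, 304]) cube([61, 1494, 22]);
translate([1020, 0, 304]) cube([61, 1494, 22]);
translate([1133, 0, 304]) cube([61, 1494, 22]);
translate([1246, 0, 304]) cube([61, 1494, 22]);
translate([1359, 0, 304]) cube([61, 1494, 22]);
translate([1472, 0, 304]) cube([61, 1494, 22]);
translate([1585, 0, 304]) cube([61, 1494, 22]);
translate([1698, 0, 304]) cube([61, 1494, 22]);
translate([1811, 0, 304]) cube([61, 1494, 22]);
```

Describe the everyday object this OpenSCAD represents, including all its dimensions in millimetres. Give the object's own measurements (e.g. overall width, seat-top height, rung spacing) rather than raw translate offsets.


A bed frame 1989 mm long (x) by 1494 mm wide (y). Four 64×64 mm corner posts, 347 mm tall, at the corners of the footprint. Four rails of 29 mm thickness and 147 mm height run between adjacent posts with their undersides at z = 157 mm, their outer faces flush with the outside of the frame (the two x-running rails run between the posts' inner faces; the two y-running rails run between the posts' inner faces). 16 slats, each 61 mm wide (x) and 22 mm thick, lie across the top of the two x-running rails, running the full 1494 mm width of the frame in y; along x they sit between the end posts with a 52 mm gap after the −x posts and between neighbouring slats, leaving 53 mm before the +x posts.


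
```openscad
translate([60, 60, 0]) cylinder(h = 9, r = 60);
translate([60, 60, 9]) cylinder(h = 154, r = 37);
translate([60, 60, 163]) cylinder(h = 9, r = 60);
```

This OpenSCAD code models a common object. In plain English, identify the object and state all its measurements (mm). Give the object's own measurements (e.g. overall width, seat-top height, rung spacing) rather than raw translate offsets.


A spool: two coaxial disc flanges of radius 60 mm and thickness 9 mm, joined by a core cylinder of radius 37 mm and height 154 mm. The lower flange rests on z = 0 and the three cylinders share a vertical axis.


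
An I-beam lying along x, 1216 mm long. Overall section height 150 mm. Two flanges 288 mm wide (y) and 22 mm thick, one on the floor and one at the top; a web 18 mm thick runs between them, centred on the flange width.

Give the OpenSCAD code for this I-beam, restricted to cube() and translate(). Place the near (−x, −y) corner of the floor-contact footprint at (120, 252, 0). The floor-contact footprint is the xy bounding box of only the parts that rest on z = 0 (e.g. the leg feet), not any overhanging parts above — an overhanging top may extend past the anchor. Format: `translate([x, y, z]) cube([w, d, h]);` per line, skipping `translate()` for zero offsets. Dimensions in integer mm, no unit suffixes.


translate([120, 252, 0]) cube([1216, 288, 22]);
translate([120, 387, 22]) cube([1216, 18, 106]);
translate([120, 252, 128]) cube([1216, 288, 22]);


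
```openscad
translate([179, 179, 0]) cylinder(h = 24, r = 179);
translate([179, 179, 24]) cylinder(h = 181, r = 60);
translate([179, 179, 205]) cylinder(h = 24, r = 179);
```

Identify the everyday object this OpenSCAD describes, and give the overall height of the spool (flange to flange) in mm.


A spool. The overall height is 229 mm.

Three coaxial cylinders, large–small–large — a spool. Two 24 mm flanges and a 181 mm core give 24 + 181 + 24 = 229 mm.


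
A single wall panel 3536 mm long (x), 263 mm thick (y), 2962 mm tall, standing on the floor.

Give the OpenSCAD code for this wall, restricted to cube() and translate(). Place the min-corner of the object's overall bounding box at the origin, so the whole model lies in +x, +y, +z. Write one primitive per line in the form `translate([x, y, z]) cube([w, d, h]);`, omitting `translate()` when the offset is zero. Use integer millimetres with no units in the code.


cube([3536, 263, 2962]);


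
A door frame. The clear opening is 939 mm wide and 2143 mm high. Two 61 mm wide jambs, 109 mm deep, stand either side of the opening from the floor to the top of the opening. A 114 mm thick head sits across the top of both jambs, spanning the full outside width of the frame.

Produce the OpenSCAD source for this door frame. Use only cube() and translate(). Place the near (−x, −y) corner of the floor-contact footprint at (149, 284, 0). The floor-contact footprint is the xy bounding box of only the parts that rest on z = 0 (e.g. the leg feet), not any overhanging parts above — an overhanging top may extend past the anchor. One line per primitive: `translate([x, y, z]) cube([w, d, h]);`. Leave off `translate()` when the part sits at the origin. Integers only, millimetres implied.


translate([149, 284, 0]) cube([61, 109, 2143]);
translate([1149, 284, 0]) cube([61, 109, 2143]);
translate([149, 284, 2143]) cube([1061, 109, 114]);


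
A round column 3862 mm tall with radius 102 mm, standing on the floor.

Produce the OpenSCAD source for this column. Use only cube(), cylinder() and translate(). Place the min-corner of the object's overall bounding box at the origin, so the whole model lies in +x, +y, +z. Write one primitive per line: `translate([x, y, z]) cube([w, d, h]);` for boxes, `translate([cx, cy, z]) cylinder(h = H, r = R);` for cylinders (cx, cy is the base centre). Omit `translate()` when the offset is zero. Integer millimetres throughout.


translate([102, 102, 0]) cylinder(h = 3862, r = 102);


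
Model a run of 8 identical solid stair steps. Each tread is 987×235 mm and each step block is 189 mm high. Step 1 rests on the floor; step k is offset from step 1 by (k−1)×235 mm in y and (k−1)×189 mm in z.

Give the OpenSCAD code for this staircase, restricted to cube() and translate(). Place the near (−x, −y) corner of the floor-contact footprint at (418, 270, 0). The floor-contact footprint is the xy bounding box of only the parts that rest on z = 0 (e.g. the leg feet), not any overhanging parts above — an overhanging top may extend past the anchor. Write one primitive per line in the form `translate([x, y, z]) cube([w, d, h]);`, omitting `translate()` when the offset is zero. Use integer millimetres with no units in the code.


translate([418, 270, 0]) cube([987, 235, 189]);
translate([418, 505, 189]) cube([987, 235, 189]);
translate([418, 740, 378]) cube([987, 235, 189]);
translate([418, 975, 567]) cube([987, 235, 189]);
translate([418, 1210, 756]) cube([987, 235, 189]);
translate([418, 1445, 945]) cube([987, 235, 189]);
translate([418, 1680, 1134]) cube([987, 235, 189]);
translate([418, 1915, 1323]) cube([987, 235, 189]);


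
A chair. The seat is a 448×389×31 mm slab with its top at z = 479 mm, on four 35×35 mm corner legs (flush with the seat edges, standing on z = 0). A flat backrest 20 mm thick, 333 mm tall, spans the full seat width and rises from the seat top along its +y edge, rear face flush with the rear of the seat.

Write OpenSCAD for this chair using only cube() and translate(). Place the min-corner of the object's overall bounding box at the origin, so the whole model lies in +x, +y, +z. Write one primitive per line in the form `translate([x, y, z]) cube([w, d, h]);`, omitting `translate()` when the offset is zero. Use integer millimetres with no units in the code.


// leg_h = 479 - 31 = 448
translate([0, 0, 448]) cube([448, 389, 31]);
cube([35, 35, 448]);
translate([413, 0, 0]) cube([35, 35, 448]);
translate([0, 354, 0]) cube([35, 35, 448]);
translate([413, 354, 0]) cube([35, 35, 448]);
translate([0, 369, 479]) cube([448, 20, 333]);


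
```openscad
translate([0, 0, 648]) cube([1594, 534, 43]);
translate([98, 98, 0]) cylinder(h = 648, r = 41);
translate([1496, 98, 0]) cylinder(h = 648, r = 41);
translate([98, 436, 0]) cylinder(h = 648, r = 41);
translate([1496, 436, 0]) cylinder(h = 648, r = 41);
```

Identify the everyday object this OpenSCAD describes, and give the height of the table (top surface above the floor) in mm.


A table. The table height is 691 mm.

A 1594×534×43 slab sits at z = 648 on four Ø82 mm round legs — a table. The top surface is at 648 + 43 = 691 mm.


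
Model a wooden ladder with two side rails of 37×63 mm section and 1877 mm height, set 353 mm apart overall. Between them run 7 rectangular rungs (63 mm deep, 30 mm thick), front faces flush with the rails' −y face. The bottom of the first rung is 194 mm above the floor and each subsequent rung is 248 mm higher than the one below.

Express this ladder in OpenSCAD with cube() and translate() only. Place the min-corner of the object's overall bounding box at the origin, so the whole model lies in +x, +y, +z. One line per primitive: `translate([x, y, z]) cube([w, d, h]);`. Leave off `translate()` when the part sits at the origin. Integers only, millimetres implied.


// rung span = 353 - 2*37 = 279
// rung[k] z = 194 + k*248
cube([37, 63, 1877]);
translate([316, 0, 0]) cube([37, 63, 1877]);
translate([37, 0, 194]) cube([279, 63, 30]);
translate([37, 0, 442]) cube([279, 63, 30]);
translate([37, 0, 690]) cube([279, 63, 30]);
translate([37, 0, 938]) cube([279, 63, 30]);
translate([37, 0, 1186]) cube([279, 63, 30]);
translate([37, 0, 1434]) cube([279, 63, 30]);
translate([37, 0, 1682]) cube([279, 63, 30]);


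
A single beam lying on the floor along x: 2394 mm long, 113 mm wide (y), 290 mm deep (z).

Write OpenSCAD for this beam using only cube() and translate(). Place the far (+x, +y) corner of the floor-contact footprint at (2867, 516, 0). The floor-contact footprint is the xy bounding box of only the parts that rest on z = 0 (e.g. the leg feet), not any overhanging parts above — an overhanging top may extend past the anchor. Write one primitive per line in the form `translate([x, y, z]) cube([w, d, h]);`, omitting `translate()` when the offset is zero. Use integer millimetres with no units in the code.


translate([473, 403, 0]) cube([2394, 113, 290]);


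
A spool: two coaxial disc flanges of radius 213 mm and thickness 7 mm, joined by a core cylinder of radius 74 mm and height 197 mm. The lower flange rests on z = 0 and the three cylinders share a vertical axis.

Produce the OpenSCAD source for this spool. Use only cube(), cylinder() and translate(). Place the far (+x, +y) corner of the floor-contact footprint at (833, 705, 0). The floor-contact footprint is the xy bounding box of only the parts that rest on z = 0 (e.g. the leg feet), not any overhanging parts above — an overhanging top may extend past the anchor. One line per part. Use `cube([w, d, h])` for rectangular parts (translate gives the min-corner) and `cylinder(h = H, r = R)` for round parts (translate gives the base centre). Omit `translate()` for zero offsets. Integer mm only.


translate([620, 492, 0]) cylinder(h = 7, r = 213);
translate([620, 492, 7]) cylinder(h = 197, r = 74);
translate([620, 492, 204]) cylinder(h = 7, r = 213);


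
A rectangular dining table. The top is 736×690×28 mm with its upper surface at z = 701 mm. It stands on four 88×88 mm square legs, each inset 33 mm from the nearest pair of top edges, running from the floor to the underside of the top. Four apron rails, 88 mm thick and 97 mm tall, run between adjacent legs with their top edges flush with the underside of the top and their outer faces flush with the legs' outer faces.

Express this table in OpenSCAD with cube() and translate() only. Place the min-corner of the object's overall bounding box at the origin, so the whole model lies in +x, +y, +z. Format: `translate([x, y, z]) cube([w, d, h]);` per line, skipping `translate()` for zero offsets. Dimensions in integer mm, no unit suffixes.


translate([0, 0, 673]) cube([736, 690, 28]);
translate([33, 33, 0]) cube([88, 88, 673]);
translate([615, 33, 0]) cube([88, 88, 673]);
translate([33, 569, 0]) cube([88, 88, 673]);
translate([615, 569, 0]) cube([88, 88, 673]);
translate([121, 33, 576]) cube([494, 88, 97]);
translate([121, 569, 576]) cube([494, 88, 97]);
translate([33, 121, 576]) cube([88, 448, 97]);
translate([615, 121, 576]) cube([88, 448, 97]);


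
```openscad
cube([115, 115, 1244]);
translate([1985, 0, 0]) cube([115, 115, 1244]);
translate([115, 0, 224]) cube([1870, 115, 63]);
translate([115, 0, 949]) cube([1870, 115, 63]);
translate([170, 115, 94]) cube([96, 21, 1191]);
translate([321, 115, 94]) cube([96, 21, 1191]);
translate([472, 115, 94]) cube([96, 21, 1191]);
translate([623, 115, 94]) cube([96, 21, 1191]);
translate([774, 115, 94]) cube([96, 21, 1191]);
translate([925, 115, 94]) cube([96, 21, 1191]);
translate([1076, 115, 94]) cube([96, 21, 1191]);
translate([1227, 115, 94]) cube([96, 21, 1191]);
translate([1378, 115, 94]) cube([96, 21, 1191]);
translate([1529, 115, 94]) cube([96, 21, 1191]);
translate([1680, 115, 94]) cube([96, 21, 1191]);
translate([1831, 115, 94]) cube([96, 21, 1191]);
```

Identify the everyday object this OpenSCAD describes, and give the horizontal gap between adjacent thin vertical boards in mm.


A fence section. The picket gap is 55 mm.

Two posts, two rails, 12 pickets — a fence section. Span 1870 mm holds 12 pickets of 96 mm with 13 equal gaps: ⌊(1870 − 12·96) / 13⌋ = 55 mm.


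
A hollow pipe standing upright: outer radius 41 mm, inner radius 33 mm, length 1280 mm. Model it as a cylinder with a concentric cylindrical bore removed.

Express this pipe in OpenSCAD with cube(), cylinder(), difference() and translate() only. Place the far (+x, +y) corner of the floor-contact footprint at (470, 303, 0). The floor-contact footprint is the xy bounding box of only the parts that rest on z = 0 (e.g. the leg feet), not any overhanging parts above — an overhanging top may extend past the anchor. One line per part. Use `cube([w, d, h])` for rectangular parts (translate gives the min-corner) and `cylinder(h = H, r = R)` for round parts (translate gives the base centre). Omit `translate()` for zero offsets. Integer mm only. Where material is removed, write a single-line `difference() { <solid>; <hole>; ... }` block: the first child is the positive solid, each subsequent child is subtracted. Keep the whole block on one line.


difference() { translate([429, 262, 0]) cylinder(h = 1280, r = 41); translate([429, 262, 0]) cylinder(h = 1280, r = 33); }


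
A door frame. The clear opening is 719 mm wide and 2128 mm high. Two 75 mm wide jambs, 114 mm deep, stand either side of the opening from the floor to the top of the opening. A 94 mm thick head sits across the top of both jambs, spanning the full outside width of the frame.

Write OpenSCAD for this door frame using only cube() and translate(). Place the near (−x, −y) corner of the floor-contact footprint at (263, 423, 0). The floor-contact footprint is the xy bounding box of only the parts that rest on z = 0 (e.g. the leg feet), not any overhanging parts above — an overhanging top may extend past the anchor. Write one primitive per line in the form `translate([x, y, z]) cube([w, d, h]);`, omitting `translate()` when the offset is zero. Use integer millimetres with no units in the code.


translate([263, 423, 0]) cube([75, 114, 2128]);
translate([1057, 423, 0]) cube([75, 114, 2128]);
translate([263, 423, 2128]) cube([869, 114, 94]);


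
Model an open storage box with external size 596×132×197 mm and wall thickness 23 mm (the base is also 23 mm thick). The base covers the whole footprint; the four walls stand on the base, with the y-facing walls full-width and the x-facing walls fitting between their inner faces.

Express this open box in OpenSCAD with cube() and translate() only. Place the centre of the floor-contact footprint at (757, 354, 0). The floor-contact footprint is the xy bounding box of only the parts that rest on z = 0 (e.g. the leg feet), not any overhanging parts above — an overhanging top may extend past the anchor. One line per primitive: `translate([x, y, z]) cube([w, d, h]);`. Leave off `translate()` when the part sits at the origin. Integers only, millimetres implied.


translate([459, 288, 0]) cube([596, 132, 23]);
translate([459, 288, 23]) cube([596, 23, 174]);
translate([459, 397, 23]) cube([596, 23, 174]);
translate([459, 311, 23]) cube([23, 86, 174]);
translate([1032, 311, 23]) cube([23, 86, 174]);


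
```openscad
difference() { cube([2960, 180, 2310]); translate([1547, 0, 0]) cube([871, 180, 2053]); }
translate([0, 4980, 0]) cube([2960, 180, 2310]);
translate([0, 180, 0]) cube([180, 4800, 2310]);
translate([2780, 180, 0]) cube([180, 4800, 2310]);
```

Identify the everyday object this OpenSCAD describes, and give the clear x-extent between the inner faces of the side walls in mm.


A single room. The interior width is 2600 mm.

Four walls enclosing a rectangle with a door in the front wall — a room. Outside width 2960 minus two 180 mm walls gives 2600 mm.
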